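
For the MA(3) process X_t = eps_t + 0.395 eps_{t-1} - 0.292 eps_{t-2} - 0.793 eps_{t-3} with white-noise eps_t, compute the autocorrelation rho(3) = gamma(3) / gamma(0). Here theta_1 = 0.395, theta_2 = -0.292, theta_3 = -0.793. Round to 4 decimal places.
\rho(3) = -0.4240

For an MA(q) process with theta_0 = 1, the autocovariance is
  gamma(k) = sigma^2 * sum_{i=0..q-k} theta_i * theta_{i+k},
and rho(k) = gamma(k) / gamma(0). Sigma^2 cancels.
  numerator   = (1)*(-0.793) = -0.793.
  denominator = (1)^2 + (0.395)^2 + (-0.292)^2 + (-0.793)^2 = 1.870138.
  rho(3) = -0.793 / 1.870138 = -0.4240.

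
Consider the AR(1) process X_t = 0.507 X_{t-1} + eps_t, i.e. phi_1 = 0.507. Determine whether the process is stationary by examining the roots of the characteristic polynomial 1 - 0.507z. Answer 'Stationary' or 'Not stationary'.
\text{Stationary}

The AR(p) characteristic polynomial is P(z) = 1 - 0.507z.
Stationarity requires all roots to lie outside the unit circle, i.e. |z| > 1 for every root.
This is linear in z: 1 + (-0.507) z = 0  =>  z = -1/(-0.507) = 1.972387,  |z| = 1.972387.
Moduli of all roots: 1.9724.
All moduli strictly greater than 1? Yes.
Verdict: Stationary.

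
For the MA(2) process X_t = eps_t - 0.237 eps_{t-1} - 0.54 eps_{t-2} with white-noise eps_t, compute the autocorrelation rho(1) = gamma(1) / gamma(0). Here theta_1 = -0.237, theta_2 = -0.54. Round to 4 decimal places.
\rho(1) = -0.0809

For an MA(q) process with theta_0 = 1, the autocovariance is
  gamma(k) = sigma^2 * sum_{i=0..q-k} theta_i * theta_{i+k},
and rho(k) = gamma(k) / gamma(0). Sigma^2 cancels.
  numerator   = (1)*(-0.237) + (-0.237)*(-0.54) = -0.10902.
  denominator = (1)^2 + (-0.237)^2 + (-0.54)^2 = 1.347769.
  rho(1) = -0.10902 / 1.347769 = -0.0809.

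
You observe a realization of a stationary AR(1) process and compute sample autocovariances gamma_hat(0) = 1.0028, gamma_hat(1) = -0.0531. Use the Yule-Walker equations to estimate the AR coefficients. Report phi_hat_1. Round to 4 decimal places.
\hat\phi_{1} = -0.0530

The Yule-Walker equations for an AR(p) process read, in matrix form,
  Gamma_p phi = r_p,   with   (Gamma_p)_{ij} = gamma(|i - j|),
                       (r_p)_i = gamma(i),   i,j = 1..p.
Substitute the sample gammas (Toeplitz matrix and right-hand side of size 1):
  Gamma_p = [[1.0028]]
  r_p     = [-0.0531]
With p = 1 this is the single equation gamma(0) phi_1 = gamma(1):
  phi_hat_1 = gamma(1) / gamma(0) = -0.0531 / 1.0028 = -0.0530.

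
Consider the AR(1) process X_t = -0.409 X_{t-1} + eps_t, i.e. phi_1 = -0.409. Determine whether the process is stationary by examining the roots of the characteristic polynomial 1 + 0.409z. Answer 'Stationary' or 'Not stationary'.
\text{Stationary}

The AR(p) characteristic polynomial is P(z) = 1 + 0.409z.
Stationarity requires all roots to lie outside the unit circle, i.e. |z| > 1 for every root.
This is linear in z: 1 + (0.409) z = 0  =>  z = -1/(0.409) = -2.444988,  |z| = 2.444988.
Moduli of all roots: 2.4450.
All moduli strictly greater than 1? Yes.
Verdict: Stationary.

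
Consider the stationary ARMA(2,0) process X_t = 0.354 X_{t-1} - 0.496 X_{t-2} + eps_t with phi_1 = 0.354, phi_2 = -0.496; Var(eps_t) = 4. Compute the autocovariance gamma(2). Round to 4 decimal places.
\gamma(2) = -2.3167

Multiply the model equation by X_{t-k} and take expectations. With theta_0 = psi_0 = 1 and psi_j the MA(infinity) weights, this gives
  gamma(k) - sum_i phi_i gamma(k-i) = c_k,
  c_k = sigma^2 * sum_{j=k..q} theta_j psi_{j-k}   (c_k = 0 for k > q),
using gamma(-m) = gamma(m).
Pure AR (q = 0): c_0 = sigma^2 = 4, c_k = 0 for k >= 1.
Equations for k = 0, 1, 2 (AR order 2, c_2 = 0):
  (E0) gamma(0) = phi_1 gamma(1) + phi_2 gamma(2) + c_0
  (E1) gamma(1) = phi_1 gamma(0) + phi_2 gamma(1) + c_1
  (E2) gamma(2) = phi_1 gamma(1) + phi_2 gamma(0)
From (E1): gamma(1) = A gamma(0) + B with
  A = phi_1 / (1 - phi_2) = 0.354 / 1.496 = 0.236631,   B = c_1 / (1 - phi_2) = 0 / 1.496 = 0.
Insert (E2) into (E0): gamma(0) (1 - phi_2^2) = phi_1 (1 + phi_2) gamma(1) + c_0.
  phi_1 (1 + phi_2) = (0.354)(0.504) = 0.178416,   1 - phi_2^2 = 0.753984.
Replace gamma(1) by A gamma(0) + B and collect gamma(0):
  gamma(0) [0.753984 - (0.178416)(0.236631)] = c_0 = 4
  gamma(0) * 0.711765 = 4
  gamma(0) = 4 / 0.711765 = 5.61983.
  gamma(1) = A gamma(0) = (0.236631)(5.61983) = 1.329826.
  gamma(2) = phi_1 gamma(1) + phi_2 gamma(0) = (0.354)(1.329826) + (-0.496)(5.61983) = -2.316677.
Therefore gamma(2) = -2.3167 (to 4 decimal places).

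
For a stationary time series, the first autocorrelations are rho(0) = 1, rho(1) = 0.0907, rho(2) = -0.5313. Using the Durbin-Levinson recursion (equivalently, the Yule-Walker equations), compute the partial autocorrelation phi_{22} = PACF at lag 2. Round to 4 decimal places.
\phi_{22} = -0.5440

The PACF at lag k is phi_{kk}, the last component of the solution
to the Yule-Walker system G_k phi = r_k where
  (G_k)_{ij} = rho(|i - j|), (r_k)_i = rho(i), i,j = 1..k.
Equivalently, Durbin-Levinson gives phi_{kk} iteratively:
  phi_{11} = rho(1)
  phi_{kk} = [rho(k) - sum_{j=1..k-1} phi_{k-1,j} rho(k-j)]
            / [1 - sum_{j=1..k-1} phi_{k-1,j} rho(j)],
  phi_{k,j} = phi_{k-1,j} - phi_{kk} phi_{k-1,k-j},  j = 1..k-1.
Step k = 1:
  phi_11 = rho(1) = 0.0907.
Step k = 2:
  phi_22 = [rho(2) - phi_11 rho(1)] / [1 - phi_11 rho(1)] = [-0.5313 - (0.0907)(0.0907)] / [1 - (0.0907)(0.0907)]
         = -0.53952649 / 0.99177351 = -0.544.
Therefore phi_{22} = -0.5440.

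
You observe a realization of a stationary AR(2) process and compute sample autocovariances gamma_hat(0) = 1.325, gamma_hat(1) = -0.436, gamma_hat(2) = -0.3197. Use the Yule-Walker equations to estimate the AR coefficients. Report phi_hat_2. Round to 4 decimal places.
\hat\phi_{2} = -0.3920

The Yule-Walker equations for an AR(p) process read, in matrix form,
  Gamma_p phi = r_p,   with   (Gamma_p)_{ij} = gamma(|i - j|),
                       (r_p)_i = gamma(i),   i,j = 1..p.
Substitute the sample gammas (Toeplitz matrix and right-hand side of size 2):
  Gamma_p = [[1.325, -0.436], [-0.436, 1.325]]
  r_p     = [-0.436, -0.3197]
Written out:
  1.325 phi_1 - 0.436 phi_2 = -0.436
  -0.436 phi_1 + 1.325 phi_2 = -0.3197
Solve by Cramer's rule:
  det = gamma(0)^2 - gamma(1)^2 = (1.325)^2 - (-0.436)^2 = 1.755625 - 0.190096 = 1.565529
  phi_hat_1 = [gamma(1) gamma(0) - gamma(1) gamma(2)] / det = [(-0.436)(1.325) - (-0.436)(-0.3197)] / 1.565529 = -0.7170892 / 1.565529 = -0.458
  phi_hat_2 = [gamma(0) gamma(2) - gamma(1)^2] / det = [(1.325)(-0.3197) - (-0.436)^2] / 1.565529 = -0.6136985 / 1.565529 = -0.392
So phi_hat = [-0.4580, -0.3920].
Therefore phi_hat_2 = -0.3920.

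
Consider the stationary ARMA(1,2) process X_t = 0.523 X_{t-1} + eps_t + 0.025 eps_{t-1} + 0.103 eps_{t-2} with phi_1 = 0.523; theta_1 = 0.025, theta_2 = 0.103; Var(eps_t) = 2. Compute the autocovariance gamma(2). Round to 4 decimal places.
\gamma(2) = 1.1168

Multiply the model equation by X_{t-k} and take expectations. With theta_0 = psi_0 = 1 and psi_j the MA(infinity) weights, this gives
  gamma(k) - sum_i phi_i gamma(k-i) = c_k,
  c_k = sigma^2 * sum_{j=k..q} theta_j psi_{j-k}   (c_k = 0 for k > q),
using gamma(-m) = gamma(m).
psi-weights needed (psi_j = theta_j + sum_i phi_i psi_{j-i}):
  psi_1 = theta_1 + phi_1 = 0.025 + (0.523) = 0.548
  psi_2 = theta_2 + phi_1 psi_1 = 0.103 + (0.523)(0.548) = 0.389604
Right-hand sides:
  c_0 = sigma^2 (1 + theta_1 psi_1 + theta_2 psi_2) = 2 * (1 + (0.025)(0.548) + (0.103)(0.389604)) = 2 * 1.053829 = 2.107658
  c_1 = sigma^2 (theta_1 + theta_2 psi_1) = 2 * (0.025 + (0.103)(0.548)) = 0.162888
  c_2 = sigma^2 theta_2 = 2 * (0.103) = 0.206
Equations for k = 0 and k = 1 (AR order 1):
  gamma(0) = phi_1 gamma(1) + c_0
  gamma(1) = phi_1 gamma(0) + c_1
Substituting the second into the first: gamma(0) (1 - phi_1^2) = c_0 + phi_1 c_1, so
  gamma(0) = (c_0 + phi_1 c_1) / (1 - phi_1^2) = (2.107658 + (0.523)(0.162888)) / (1 - (0.523)^2) = 2.192849 / 0.726471 = 3.018495.
  gamma(1) = phi_1 gamma(0) + c_1 = (0.523)(3.018495) + (0.162888) = 1.741561.
For k = 2: gamma(2) = phi_1 gamma(1) + c_2
  = (0.523)(1.741561) + (0.206) = 1.116836.
Therefore gamma(2) = 1.1168 (to 4 decimal places).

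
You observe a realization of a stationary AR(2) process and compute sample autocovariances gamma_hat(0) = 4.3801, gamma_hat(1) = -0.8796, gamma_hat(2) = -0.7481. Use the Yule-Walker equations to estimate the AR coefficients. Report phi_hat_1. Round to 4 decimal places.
\hat\phi_{1} = -0.2450

The Yule-Walker equations for an AR(p) process read, in matrix form,
  Gamma_p phi = r_p,   with   (Gamma_p)_{ij} = gamma(|i - j|),
                       (r_p)_i = gamma(i),   i,j = 1..p.
Substitute the sample gammas (Toeplitz matrix and right-hand side of size 2):
  Gamma_p = [[4.3801, -0.8796], [-0.8796, 4.3801]]
  r_p     = [-0.8796, -0.7481]
Written out:
  4.3801 phi_1 - 0.8796 phi_2 = -0.8796
  -0.8796 phi_1 + 4.3801 phi_2 = -0.7481
Solve by Cramer's rule:
  det = gamma(0)^2 - gamma(1)^2 = (4.3801)^2 - (-0.8796)^2 = 19.18527601 - 0.77369616 = 18.41157985
  phi_hat_1 = [gamma(1) gamma(0) - gamma(1) gamma(2)] / det = [(-0.8796)(4.3801) - (-0.8796)(-0.7481)] / 18.41157985 = -4.51076472 / 18.41157985 = -0.245
  phi_hat_2 = [gamma(0) gamma(2) - gamma(1)^2] / det = [(4.3801)(-0.7481) - (-0.8796)^2] / 18.41157985 = -4.05044897 / 18.41157985 = -0.22
So phi_hat = [-0.2450, -0.2200].
Therefore phi_hat_1 = -0.2450.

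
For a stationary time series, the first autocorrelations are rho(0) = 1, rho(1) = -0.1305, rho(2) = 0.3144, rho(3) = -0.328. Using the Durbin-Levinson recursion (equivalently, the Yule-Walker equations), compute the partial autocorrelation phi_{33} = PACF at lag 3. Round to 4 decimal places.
\phi_{33} = -0.2910

The PACF at lag k is phi_{kk}, the last component of the solution
to the Yule-Walker system G_k phi = r_k where
  (G_k)_{ij} = rho(|i - j|), (r_k)_i = rho(i), i,j = 1..k.
Equivalently, Durbin-Levinson gives phi_{kk} iteratively:
  phi_{11} = rho(1)
  phi_{kk} = [rho(k) - sum_{j=1..k-1} phi_{k-1,j} rho(k-j)]
            / [1 - sum_{j=1..k-1} phi_{k-1,j} rho(j)],
  phi_{k,j} = phi_{k-1,j} - phi_{kk} phi_{k-1,k-j},  j = 1..k-1.
Step k = 1:
  phi_11 = rho(1) = -0.1305.
Step k = 2:
  phi_22 = [rho(2) - phi_11 rho(1)] / [1 - phi_11 rho(1)] = [0.3144 - (-0.1305)(-0.1305)] / [1 - (-0.1305)(-0.1305)]
         = 0.29736975 / 0.98296975 = 0.302522.
  Update: phi_21 = phi_11 - phi_22 phi_11 = -0.1305 - (0.302522)(-0.1305) = -0.091021.
Step k = 3:
  phi_33 = [rho(3) - phi_21 rho(2) - phi_22 rho(1)] / [1 - phi_21 rho(1) - phi_22 rho(2)]
    numerator   = -0.328 - (-0.091021)(0.3144) - (0.302522)(-0.1305) = -0.25990394
    denominator = 1 - (-0.091021)(-0.1305) - (0.302522)(0.3144) = 0.89300893
  phi_33 = -0.25990394 / 0.89300893 = -0.291.
Therefore phi_{33} = -0.2910.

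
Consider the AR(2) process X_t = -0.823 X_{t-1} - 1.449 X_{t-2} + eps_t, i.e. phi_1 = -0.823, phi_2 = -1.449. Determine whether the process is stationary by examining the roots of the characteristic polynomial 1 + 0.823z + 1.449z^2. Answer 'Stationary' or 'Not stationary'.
\text{Not stationary}

The AR(p) characteristic polynomial is P(z) = 1 + 0.823z + 1.449z^2.
Stationarity requires all roots to lie outside the unit circle, i.e. |z| > 1 for every root.
Set 1 + (0.823) z + (1.449) z^2 = 0, i.e. a z^2 + b z + c = 0 with a = 1.449, b = 0.823, c = 1.
Discriminant D = b^2 - 4ac = (0.823)^2 - 4*(1.449)*1 = 0.677329 - (5.796) = -5.118671.
D < 0, so the roots are the complex-conjugate pair z = (-b +/- i sqrt(-D)) / (2a) = -0.284 +/- 0.7807i.
For a conjugate pair |z|^2 = z * conj(z) = (product of roots) = c/a = 1/(1.449) = 0.690131, so |z| = sqrt(0.690131) = 0.8307 for both roots.
Moduli of all roots: 0.8307, 0.8307.
All moduli strictly greater than 1? No.
Verdict: Not stationary.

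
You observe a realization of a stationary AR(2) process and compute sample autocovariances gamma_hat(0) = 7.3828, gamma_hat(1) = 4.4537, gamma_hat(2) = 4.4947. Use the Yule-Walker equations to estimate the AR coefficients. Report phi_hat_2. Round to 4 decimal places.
\hat\phi_{2} = 0.3850

The Yule-Walker equations for an AR(p) process read, in matrix form,
  Gamma_p phi = r_p,   with   (Gamma_p)_{ij} = gamma(|i - j|),
                       (r_p)_i = gamma(i),   i,j = 1..p.
Substitute the sample gammas (Toeplitz matrix and right-hand side of size 2):
  Gamma_p = [[7.3828, 4.4537], [4.4537, 7.3828]]
  r_p     = [4.4537, 4.4947]
Written out:
  7.3828 phi_1 + 4.4537 phi_2 = 4.4537
  4.4537 phi_1 + 7.3828 phi_2 = 4.4947
Solve by Cramer's rule:
  det = gamma(0)^2 - gamma(1)^2 = (7.3828)^2 - (4.4537)^2 = 54.50573584 - 19.83544369 = 34.67029215
  phi_hat_1 = [gamma(1) gamma(0) - gamma(1) gamma(2)] / det = [(4.4537)(7.3828) - (4.4537)(4.4947)] / 34.67029215 = 12.86273097 / 34.67029215 = 0.371
  phi_hat_2 = [gamma(0) gamma(2) - gamma(1)^2] / det = [(7.3828)(4.4947) - (4.4537)^2] / 34.67029215 = 13.34802747 / 34.67029215 = 0.385
So phi_hat = [0.3710, 0.3850].
Therefore phi_hat_2 = 0.3850.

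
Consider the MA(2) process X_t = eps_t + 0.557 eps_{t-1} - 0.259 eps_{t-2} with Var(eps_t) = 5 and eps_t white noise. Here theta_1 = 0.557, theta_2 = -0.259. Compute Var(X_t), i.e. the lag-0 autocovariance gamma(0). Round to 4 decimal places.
\gamma(0) = 6.8867

For an MA(q) process X_t = eps_t + sum_i theta_i eps_{t-i} with
Var(eps_t) = sigma^2, the variance is
  gamma(0) = sigma^2 * (1 + sum_i theta_i^2).
  sum_i theta_i^2 = (0.557)^2 + (-0.259)^2 = 0.310249 + 0.067081 = 0.37733.
  gamma(0) = 5 * (1 + 0.37733) = 5 * 1.37733 = 6.88665, which rounds to 6.8867.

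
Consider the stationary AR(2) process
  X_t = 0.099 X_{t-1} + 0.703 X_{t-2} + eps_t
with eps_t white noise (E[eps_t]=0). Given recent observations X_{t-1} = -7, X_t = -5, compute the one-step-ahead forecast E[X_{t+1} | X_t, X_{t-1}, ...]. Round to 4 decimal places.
E[X_{t+1} \mid \mathcal F_t] = -5.4160

For an AR(p) model X_t = c + sum_i phi_i X_{t-i} + eps_t, the
one-step-ahead conditional mean is
  E[X_{t+1} | X_t, ...] = c + sum_i phi_i X_{t+1-i}.
Substitute known values:
  E[X_{t+1} | ...] = (0.099) * (-5) + (0.703) * (-7)
                   = -5.4160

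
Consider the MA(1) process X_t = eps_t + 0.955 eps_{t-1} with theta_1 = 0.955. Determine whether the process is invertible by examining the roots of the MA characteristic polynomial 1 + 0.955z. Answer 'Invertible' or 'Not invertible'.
\text{Invertible}

The MA(q) characteristic polynomial is P(z) = 1 + 0.955z.
Invertibility requires all roots to lie outside the unit circle, i.e. |z| > 1 for every root.
This is linear in z: 1 + (0.955) z = 0  =>  z = -1/(0.955) = -1.04712,  |z| = 1.04712.
Moduli of all roots: 1.0471.
All moduli strictly greater than 1? Yes.
Verdict: Invertible.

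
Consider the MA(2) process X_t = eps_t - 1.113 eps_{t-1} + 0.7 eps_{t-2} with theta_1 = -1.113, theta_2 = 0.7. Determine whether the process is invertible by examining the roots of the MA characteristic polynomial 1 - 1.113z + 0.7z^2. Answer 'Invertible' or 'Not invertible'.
\text{Invertible}

The MA(q) characteristic polynomial is P(z) = 1 - 1.113z + 0.7z^2.
Invertibility requires all roots to lie outside the unit circle, i.e. |z| > 1 for every root.
Set 1 + (-1.113) z + (0.7) z^2 = 0, i.e. a z^2 + b z + c = 0 with a = 0.7, b = -1.113, c = 1.
Discriminant D = b^2 - 4ac = (-1.113)^2 - 4*(0.7)*1 = 1.238769 - (2.8) = -1.561231.
D < 0, so the roots are the complex-conjugate pair z = (-b +/- i sqrt(-D)) / (2a) = 0.795 +/- 0.8925i.
For a conjugate pair |z|^2 = z * conj(z) = (product of roots) = c/a = 1/(0.7) = 1.428571, so |z| = sqrt(1.428571) = 1.1952 for both roots.
Moduli of all roots: 1.1952, 1.1952.
All moduli strictly greater than 1? Yes.
Verdict: Invertible.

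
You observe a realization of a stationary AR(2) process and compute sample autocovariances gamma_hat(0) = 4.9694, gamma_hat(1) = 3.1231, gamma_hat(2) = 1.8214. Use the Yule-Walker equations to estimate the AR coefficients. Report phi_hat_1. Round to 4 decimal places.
\hat\phi_{1} = 0.6580

The Yule-Walker equations for an AR(p) process read, in matrix form,
  Gamma_p phi = r_p,   with   (Gamma_p)_{ij} = gamma(|i - j|),
                       (r_p)_i = gamma(i),   i,j = 1..p.
Substitute the sample gammas (Toeplitz matrix and right-hand side of size 2):
  Gamma_p = [[4.9694, 3.1231], [3.1231, 4.9694]]
  r_p     = [3.1231, 1.8214]
Written out:
  4.9694 phi_1 + 3.1231 phi_2 = 3.1231
  3.1231 phi_1 + 4.9694 phi_2 = 1.8214
Solve by Cramer's rule:
  det = gamma(0)^2 - gamma(1)^2 = (4.9694)^2 - (3.1231)^2 = 24.69493636 - 9.75375361 = 14.94118275
  phi_hat_1 = [gamma(1) gamma(0) - gamma(1) gamma(2)] / det = [(3.1231)(4.9694) - (3.1231)(1.8214)] / 14.94118275 = 9.8315188 / 14.94118275 = 0.658
  phi_hat_2 = [gamma(0) gamma(2) - gamma(1)^2] / det = [(4.9694)(1.8214) - (3.1231)^2] / 14.94118275 = -0.70248845 / 14.94118275 = -0.047
So phi_hat = [0.6580, -0.0470].
Therefore phi_hat_1 = 0.6580.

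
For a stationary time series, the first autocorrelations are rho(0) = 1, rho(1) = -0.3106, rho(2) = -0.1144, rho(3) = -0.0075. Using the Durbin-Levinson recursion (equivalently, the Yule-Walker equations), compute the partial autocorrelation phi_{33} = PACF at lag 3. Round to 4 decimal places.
\phi_{33} = -0.1449

The PACF at lag k is phi_{kk}, the last component of the solution
to the Yule-Walker system G_k phi = r_k where
  (G_k)_{ij} = rho(|i - j|), (r_k)_i = rho(i), i,j = 1..k.
Equivalently, Durbin-Levinson gives phi_{kk} iteratively:
  phi_{11} = rho(1)
  phi_{kk} = [rho(k) - sum_{j=1..k-1} phi_{k-1,j} rho(k-j)]
            / [1 - sum_{j=1..k-1} phi_{k-1,j} rho(j)],
  phi_{k,j} = phi_{k-1,j} - phi_{kk} phi_{k-1,k-j},  j = 1..k-1.
Step k = 1:
  phi_11 = rho(1) = -0.3106.
Step k = 2:
  phi_22 = [rho(2) - phi_11 rho(1)] / [1 - phi_11 rho(1)] = [-0.1144 - (-0.3106)(-0.3106)] / [1 - (-0.3106)(-0.3106)]
         = -0.21087236 / 0.90352764 = -0.233388.
  Update: phi_21 = phi_11 - phi_22 phi_11 = -0.3106 - (-0.233388)(-0.3106) = -0.38309.
Step k = 3:
  phi_33 = [rho(3) - phi_21 rho(2) - phi_22 rho(1)] / [1 - phi_21 rho(1) - phi_22 rho(2)]
    numerator   = -0.0075 - (-0.38309)(-0.1144) - (-0.233388)(-0.3106) = -0.12381579
    denominator = 1 - (-0.38309)(-0.3106) - (-0.233388)(-0.1144) = 0.8543126
  phi_33 = -0.12381579 / 0.8543126 = -0.1449.
Therefore phi_{33} = -0.1449.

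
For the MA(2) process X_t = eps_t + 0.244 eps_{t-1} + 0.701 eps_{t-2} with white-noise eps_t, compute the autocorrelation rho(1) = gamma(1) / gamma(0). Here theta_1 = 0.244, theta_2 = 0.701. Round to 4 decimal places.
\rho(1) = 0.2676

For an MA(q) process with theta_0 = 1, the autocovariance is
  gamma(k) = sigma^2 * sum_{i=0..q-k} theta_i * theta_{i+k},
and rho(k) = gamma(k) / gamma(0). Sigma^2 cancels.
  numerator   = (1)*(0.244) + (0.244)*(0.701) = 0.415044.
  denominator = (1)^2 + (0.244)^2 + (0.701)^2 = 1.550937.
  rho(1) = 0.415044 / 1.550937 = 0.2676.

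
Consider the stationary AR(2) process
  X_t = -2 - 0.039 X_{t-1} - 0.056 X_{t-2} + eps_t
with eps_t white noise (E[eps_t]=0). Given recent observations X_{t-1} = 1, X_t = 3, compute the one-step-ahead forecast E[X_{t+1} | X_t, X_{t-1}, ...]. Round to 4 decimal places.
E[X_{t+1} \mid \mathcal F_t] = -2.1730

For an AR(p) model X_t = c + sum_i phi_i X_{t-i} + eps_t, the
one-step-ahead conditional mean is
  E[X_{t+1} | X_t, ...] = c + sum_i phi_i X_{t+1-i}.
Substitute known values:
  E[X_{t+1} | ...] = -2 + (-0.039) * (3) + (-0.056) * (1)
                   = -2.1730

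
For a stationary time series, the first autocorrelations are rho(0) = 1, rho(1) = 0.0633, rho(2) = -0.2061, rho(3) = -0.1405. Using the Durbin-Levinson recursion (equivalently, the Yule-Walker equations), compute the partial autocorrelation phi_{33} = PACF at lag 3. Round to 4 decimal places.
\phi_{33} = -0.1170

The PACF at lag k is phi_{kk}, the last component of the solution
to the Yule-Walker system G_k phi = r_k where
  (G_k)_{ij} = rho(|i - j|), (r_k)_i = rho(i), i,j = 1..k.
Equivalently, Durbin-Levinson gives phi_{kk} iteratively:
  phi_{11} = rho(1)
  phi_{kk} = [rho(k) - sum_{j=1..k-1} phi_{k-1,j} rho(k-j)]
            / [1 - sum_{j=1..k-1} phi_{k-1,j} rho(j)],
  phi_{k,j} = phi_{k-1,j} - phi_{kk} phi_{k-1,k-j},  j = 1..k-1.
Step k = 1:
  phi_11 = rho(1) = 0.0633.
Step k = 2:
  phi_22 = [rho(2) - phi_11 rho(1)] / [1 - phi_11 rho(1)] = [-0.2061 - (0.0633)(0.0633)] / [1 - (0.0633)(0.0633)]
         = -0.21010689 / 0.99599311 = -0.210952.
  Update: phi_21 = phi_11 - phi_22 phi_11 = 0.0633 - (-0.210952)(0.0633) = 0.076653.
Step k = 3:
  phi_33 = [rho(3) - phi_21 rho(2) - phi_22 rho(1)] / [1 - phi_21 rho(1) - phi_22 rho(2)]
    numerator   = -0.1405 - (0.076653)(-0.2061) - (-0.210952)(0.0633) = -0.11134849
    denominator = 1 - (0.076653)(0.0633) - (-0.210952)(-0.2061) = 0.95167061
  phi_33 = -0.11134849 / 0.95167061 = -0.117.
Therefore phi_{33} = -0.1170.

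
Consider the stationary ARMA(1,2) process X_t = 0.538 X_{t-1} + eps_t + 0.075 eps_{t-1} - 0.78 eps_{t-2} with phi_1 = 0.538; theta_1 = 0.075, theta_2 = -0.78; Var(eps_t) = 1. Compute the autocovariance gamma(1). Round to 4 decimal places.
\gamma(1) = 0.4905

Multiply the model equation by X_{t-k} and take expectations. With theta_0 = psi_0 = 1 and psi_j the MA(infinity) weights, this gives
  gamma(k) - sum_i phi_i gamma(k-i) = c_k,
  c_k = sigma^2 * sum_{j=k..q} theta_j psi_{j-k}   (c_k = 0 for k > q),
using gamma(-m) = gamma(m).
psi-weights needed (psi_j = theta_j + sum_i phi_i psi_{j-i}):
  psi_1 = theta_1 + phi_1 = 0.075 + (0.538) = 0.613
  psi_2 = theta_2 + phi_1 psi_1 = -0.78 + (0.538)(0.613) = -0.450206
Right-hand sides:
  c_0 = sigma^2 (1 + theta_1 psi_1 + theta_2 psi_2) = 1 * (1 + (0.075)(0.613) + (-0.78)(-0.450206)) = 1 * 1.397136 = 1.397136
  c_1 = sigma^2 (theta_1 + theta_2 psi_1) = 1 * (0.075 + (-0.78)(0.613)) = -0.40314
  c_2 = sigma^2 theta_2 = 1 * (-0.78) = -0.78
Equations for k = 0 and k = 1 (AR order 1):
  gamma(0) = phi_1 gamma(1) + c_0
  gamma(1) = phi_1 gamma(0) + c_1
Substituting the second into the first: gamma(0) (1 - phi_1^2) = c_0 + phi_1 c_1, so
  gamma(0) = (c_0 + phi_1 c_1) / (1 - phi_1^2) = (1.397136 + (0.538)(-0.40314)) / (1 - (0.538)^2) = 1.180246 / 0.710556 = 1.661018.
  gamma(1) = phi_1 gamma(0) + c_1 = (0.538)(1.661018) + (-0.40314) = 0.490488.
Therefore gamma(1) = 0.4905 (to 4 decimal places).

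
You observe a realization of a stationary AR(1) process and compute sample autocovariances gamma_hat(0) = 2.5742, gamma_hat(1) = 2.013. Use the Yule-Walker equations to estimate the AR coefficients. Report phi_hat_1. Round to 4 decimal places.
\hat\phi_{1} = 0.7820

The Yule-Walker equations for an AR(p) process read, in matrix form,
  Gamma_p phi = r_p,   with   (Gamma_p)_{ij} = gamma(|i - j|),
                       (r_p)_i = gamma(i),   i,j = 1..p.
Substitute the sample gammas (Toeplitz matrix and right-hand side of size 1):
  Gamma_p = [[2.5742]]
  r_p     = [2.013]
With p = 1 this is the single equation gamma(0) phi_1 = gamma(1):
  phi_hat_1 = gamma(1) / gamma(0) = 2.013 / 2.5742 = 0.7820.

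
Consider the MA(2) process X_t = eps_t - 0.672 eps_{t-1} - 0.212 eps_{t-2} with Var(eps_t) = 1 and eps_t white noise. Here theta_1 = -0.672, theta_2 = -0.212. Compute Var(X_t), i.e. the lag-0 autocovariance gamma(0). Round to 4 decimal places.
\gamma(0) = 1.4965

For an MA(q) process X_t = eps_t + sum_i theta_i eps_{t-i} with
Var(eps_t) = sigma^2, the variance is
  gamma(0) = sigma^2 * (1 + sum_i theta_i^2).
  sum_i theta_i^2 = (-0.672)^2 + (-0.212)^2 = 0.451584 + 0.044944 = 0.496528.
  gamma(0) = 1 * (1 + 0.496528) = 1 * 1.496528 = 1.496528, which rounds to 1.4965.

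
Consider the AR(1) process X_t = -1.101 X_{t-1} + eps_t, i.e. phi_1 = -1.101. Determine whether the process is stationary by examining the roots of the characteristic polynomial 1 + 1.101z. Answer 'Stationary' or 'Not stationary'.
\text{Not stationary}

The AR(p) characteristic polynomial is P(z) = 1 + 1.101z.
Stationarity requires all roots to lie outside the unit circle, i.e. |z| > 1 for every root.
This is linear in z: 1 + (1.101) z = 0  =>  z = -1/(1.101) = -0.908265,  |z| = 0.908265.
Moduli of all roots: 0.9083.
All moduli strictly greater than 1? No.
Verdict: Not stationary.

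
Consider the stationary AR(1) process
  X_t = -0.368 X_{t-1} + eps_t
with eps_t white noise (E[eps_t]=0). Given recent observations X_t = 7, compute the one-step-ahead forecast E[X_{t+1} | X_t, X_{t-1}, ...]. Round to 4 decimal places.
E[X_{t+1} \mid \mathcal F_t] = -2.5760

For an AR(p) model X_t = c + sum_i phi_i X_{t-i} + eps_t, the
one-step-ahead conditional mean is
  E[X_{t+1} | X_t, ...] = c + sum_i phi_i X_{t+1-i}.
Substitute known values:
  E[X_{t+1} | ...] = (-0.368) * (7)
                   = -2.5760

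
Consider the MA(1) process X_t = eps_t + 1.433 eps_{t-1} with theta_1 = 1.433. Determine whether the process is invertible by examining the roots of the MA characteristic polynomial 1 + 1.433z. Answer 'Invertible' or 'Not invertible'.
\text{Not invertible}

The MA(q) characteristic polynomial is P(z) = 1 + 1.433z.
Invertibility requires all roots to lie outside the unit circle, i.e. |z| > 1 for every root.
This is linear in z: 1 + (1.433) z = 0  =>  z = -1/(1.433) = -0.697837,  |z| = 0.697837.
Moduli of all roots: 0.6978.
All moduli strictly greater than 1? No.
Verdict: Not invertible.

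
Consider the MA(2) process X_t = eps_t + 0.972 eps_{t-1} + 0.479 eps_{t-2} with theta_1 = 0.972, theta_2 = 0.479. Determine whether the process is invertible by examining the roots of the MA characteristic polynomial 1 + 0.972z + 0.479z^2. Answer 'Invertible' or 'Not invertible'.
\text{Invertible}

The MA(q) characteristic polynomial is P(z) = 1 + 0.972z + 0.479z^2.
Invertibility requires all roots to lie outside the unit circle, i.e. |z| > 1 for every root.
Set 1 + (0.972) z + (0.479) z^2 = 0, i.e. a z^2 + b z + c = 0 with a = 0.479, b = 0.972, c = 1.
Discriminant D = b^2 - 4ac = (0.972)^2 - 4*(0.479)*1 = 0.944784 - (1.916) = -0.971216.
D < 0, so the roots are the complex-conjugate pair z = (-b +/- i sqrt(-D)) / (2a) = -1.0146 +/- 1.0287i.
For a conjugate pair |z|^2 = z * conj(z) = (product of roots) = c/a = 1/(0.479) = 2.087683, so |z| = sqrt(2.087683) = 1.4449 for both roots.
Moduli of all roots: 1.4449, 1.4449.
All moduli strictly greater than 1? Yes.
Verdict: Invertible.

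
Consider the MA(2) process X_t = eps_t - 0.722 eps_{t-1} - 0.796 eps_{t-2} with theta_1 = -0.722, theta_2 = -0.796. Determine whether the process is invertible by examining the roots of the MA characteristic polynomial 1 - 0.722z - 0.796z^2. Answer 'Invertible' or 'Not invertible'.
\text{Not invertible}

The MA(q) characteristic polynomial is P(z) = 1 - 0.722z - 0.796z^2.
Invertibility requires all roots to lie outside the unit circle, i.e. |z| > 1 for every root.
Set 1 + (-0.722) z + (-0.796) z^2 = 0, i.e. a z^2 + b z + c = 0 with a = -0.796, b = -0.722, c = 1.
Discriminant D = b^2 - 4ac = (-0.722)^2 - 4*(-0.796)*1 = 0.521284 - (-3.184) = 3.705284.
D >= 0, so the roots are real: z = (-b +/- sqrt(D)) / (2a) = (0.722 +/- 1.924911) / (-1.592).
  z_1 = (0.722 + 1.924911) / (-1.592) = -1.6626,   |z_1| = 1.6626.
  z_2 = (0.722 - 1.924911) / (-1.592) = 0.7556,   |z_2| = 0.7556.
Moduli of all roots: 1.6626, 0.7556.
All moduli strictly greater than 1? No.
Verdict: Not invertible.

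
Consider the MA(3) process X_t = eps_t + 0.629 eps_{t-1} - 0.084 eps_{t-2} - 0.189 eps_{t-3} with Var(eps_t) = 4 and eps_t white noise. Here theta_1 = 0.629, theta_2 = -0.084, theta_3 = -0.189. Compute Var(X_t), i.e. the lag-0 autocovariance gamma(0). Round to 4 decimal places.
\gamma(0) = 5.7537

For an MA(q) process X_t = eps_t + sum_i theta_i eps_{t-i} with
Var(eps_t) = sigma^2, the variance is
  gamma(0) = sigma^2 * (1 + sum_i theta_i^2).
  sum_i theta_i^2 = (0.629)^2 + (-0.084)^2 + (-0.189)^2 = 0.395641 + 0.007056 + 0.035721 = 0.438418.
  gamma(0) = 4 * (1 + 0.438418) = 4 * 1.438418 = 5.753672, which rounds to 5.7537.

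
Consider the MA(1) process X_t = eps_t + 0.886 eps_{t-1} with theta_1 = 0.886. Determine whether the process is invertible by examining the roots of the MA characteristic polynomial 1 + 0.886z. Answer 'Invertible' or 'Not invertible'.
\text{Invertible}

The MA(q) characteristic polynomial is P(z) = 1 + 0.886z.
Invertibility requires all roots to lie outside the unit circle, i.e. |z| > 1 for every root.
This is linear in z: 1 + (0.886) z = 0  =>  z = -1/(0.886) = -1.128668,  |z| = 1.128668.
Moduli of all roots: 1.1287.
All moduli strictly greater than 1? Yes.
Verdict: Invertible.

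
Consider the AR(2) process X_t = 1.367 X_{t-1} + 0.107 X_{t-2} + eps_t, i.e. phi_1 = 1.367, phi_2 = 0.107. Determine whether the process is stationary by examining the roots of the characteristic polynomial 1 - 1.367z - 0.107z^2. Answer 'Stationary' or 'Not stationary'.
\text{Not stationary}

The AR(p) characteristic polynomial is P(z) = 1 - 1.367z - 0.107z^2.
Stationarity requires all roots to lie outside the unit circle, i.e. |z| > 1 for every root.
Set 1 + (-1.367) z + (-0.107) z^2 = 0, i.e. a z^2 + b z + c = 0 with a = -0.107, b = -1.367, c = 1.
Discriminant D = b^2 - 4ac = (-1.367)^2 - 4*(-0.107)*1 = 1.868689 - (-0.428) = 2.296689.
D >= 0, so the roots are real: z = (-b +/- sqrt(D)) / (2a) = (1.367 +/- 1.515483) / (-0.214).
  z_1 = (1.367 + 1.515483) / (-0.214) = -13.4695,   |z_1| = 13.4695.
  z_2 = (1.367 - 1.515483) / (-0.214) = 0.6938,   |z_2| = 0.6938.
Moduli of all roots: 13.4695, 0.6938.
All moduli strictly greater than 1? No.
Verdict: Not stationary.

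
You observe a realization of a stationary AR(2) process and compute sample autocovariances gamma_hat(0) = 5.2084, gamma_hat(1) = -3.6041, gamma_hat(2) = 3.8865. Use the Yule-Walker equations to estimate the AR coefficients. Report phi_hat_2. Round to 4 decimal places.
\hat\phi_{2} = 0.5130

The Yule-Walker equations for an AR(p) process read, in matrix form,
  Gamma_p phi = r_p,   with   (Gamma_p)_{ij} = gamma(|i - j|),
                       (r_p)_i = gamma(i),   i,j = 1..p.
Substitute the sample gammas (Toeplitz matrix and right-hand side of size 2):
  Gamma_p = [[5.2084, -3.6041], [-3.6041, 5.2084]]
  r_p     = [-3.6041, 3.8865]
Written out:
  5.2084 phi_1 - 3.6041 phi_2 = -3.6041
  -3.6041 phi_1 + 5.2084 phi_2 = 3.8865
Solve by Cramer's rule:
  det = gamma(0)^2 - gamma(1)^2 = (5.2084)^2 - (-3.6041)^2 = 27.12743056 - 12.98953681 = 14.13789375
  phi_hat_1 = [gamma(1) gamma(0) - gamma(1) gamma(2)] / det = [(-3.6041)(5.2084) - (-3.6041)(3.8865)] / 14.13789375 = -4.76425979 / 14.13789375 = -0.337
  phi_hat_2 = [gamma(0) gamma(2) - gamma(1)^2] / det = [(5.2084)(3.8865) - (-3.6041)^2] / 14.13789375 = 7.25290979 / 14.13789375 = 0.513
So phi_hat = [-0.3370, 0.5130].
Therefore phi_hat_2 = 0.5130.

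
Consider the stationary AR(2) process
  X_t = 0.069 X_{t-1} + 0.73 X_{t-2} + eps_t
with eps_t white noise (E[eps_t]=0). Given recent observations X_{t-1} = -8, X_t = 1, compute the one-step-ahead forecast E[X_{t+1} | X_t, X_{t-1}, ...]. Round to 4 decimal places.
E[X_{t+1} \mid \mathcal F_t] = -5.7710

For an AR(p) model X_t = c + sum_i phi_i X_{t-i} + eps_t, the
one-step-ahead conditional mean is
  E[X_{t+1} | X_t, ...] = c + sum_i phi_i X_{t+1-i}.
Substitute known values:
  E[X_{t+1} | ...] = (0.069) * (1) + (0.73) * (-8)
                   = -5.7710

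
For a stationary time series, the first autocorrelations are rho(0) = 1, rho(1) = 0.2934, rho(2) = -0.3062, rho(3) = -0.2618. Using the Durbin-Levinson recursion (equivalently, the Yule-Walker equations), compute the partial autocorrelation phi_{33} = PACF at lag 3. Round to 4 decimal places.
\phi_{33} = -0.0100

The PACF at lag k is phi_{kk}, the last component of the solution
to the Yule-Walker system G_k phi = r_k where
  (G_k)_{ij} = rho(|i - j|), (r_k)_i = rho(i), i,j = 1..k.
Equivalently, Durbin-Levinson gives phi_{kk} iteratively:
  phi_{11} = rho(1)
  phi_{kk} = [rho(k) - sum_{j=1..k-1} phi_{k-1,j} rho(k-j)]
            / [1 - sum_{j=1..k-1} phi_{k-1,j} rho(j)],
  phi_{k,j} = phi_{k-1,j} - phi_{kk} phi_{k-1,k-j},  j = 1..k-1.
Step k = 1:
  phi_11 = rho(1) = 0.2934.
Step k = 2:
  phi_22 = [rho(2) - phi_11 rho(1)] / [1 - phi_11 rho(1)] = [-0.3062 - (0.2934)(0.2934)] / [1 - (0.2934)(0.2934)]
         = -0.39228356 / 0.91391644 = -0.429234.
  Update: phi_21 = phi_11 - phi_22 phi_11 = 0.2934 - (-0.429234)(0.2934) = 0.419337.
Step k = 3:
  phi_33 = [rho(3) - phi_21 rho(2) - phi_22 rho(1)] / [1 - phi_21 rho(1) - phi_22 rho(2)]
    numerator   = -0.2618 - (0.419337)(-0.3062) - (-0.429234)(0.2934) = -0.00746187
    denominator = 1 - (0.419337)(0.2934) - (-0.429234)(-0.3062) = 0.74553519
  phi_33 = -0.00746187 / 0.74553519 = -0.01.
Therefore phi_{33} = -0.0100.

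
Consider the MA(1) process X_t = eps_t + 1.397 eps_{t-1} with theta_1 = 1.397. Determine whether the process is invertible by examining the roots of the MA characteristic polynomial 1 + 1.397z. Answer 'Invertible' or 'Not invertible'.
\text{Not invertible}

The MA(q) characteristic polynomial is P(z) = 1 + 1.397z.
Invertibility requires all roots to lie outside the unit circle, i.e. |z| > 1 for every root.
This is linear in z: 1 + (1.397) z = 0  =>  z = -1/(1.397) = -0.71582,  |z| = 0.71582.
Moduli of all roots: 0.7158.
All moduli strictly greater than 1? No.
Verdict: Not invertible.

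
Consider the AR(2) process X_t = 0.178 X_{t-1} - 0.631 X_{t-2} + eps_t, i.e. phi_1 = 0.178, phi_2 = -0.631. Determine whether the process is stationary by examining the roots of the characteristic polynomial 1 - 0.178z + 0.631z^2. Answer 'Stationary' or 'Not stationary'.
\text{Stationary}

The AR(p) characteristic polynomial is P(z) = 1 - 0.178z + 0.631z^2.
Stationarity requires all roots to lie outside the unit circle, i.e. |z| > 1 for every root.
Set 1 + (-0.178) z + (0.631) z^2 = 0, i.e. a z^2 + b z + c = 0 with a = 0.631, b = -0.178, c = 1.
Discriminant D = b^2 - 4ac = (-0.178)^2 - 4*(0.631)*1 = 0.031684 - (2.524) = -2.492316.
D < 0, so the roots are the complex-conjugate pair z = (-b +/- i sqrt(-D)) / (2a) = 0.141 +/- 1.251i.
For a conjugate pair |z|^2 = z * conj(z) = (product of roots) = c/a = 1/(0.631) = 1.584786, so |z| = sqrt(1.584786) = 1.2589 for both roots.
Moduli of all roots: 1.2589, 1.2589.
All moduli strictly greater than 1? Yes.
Verdict: Stationary.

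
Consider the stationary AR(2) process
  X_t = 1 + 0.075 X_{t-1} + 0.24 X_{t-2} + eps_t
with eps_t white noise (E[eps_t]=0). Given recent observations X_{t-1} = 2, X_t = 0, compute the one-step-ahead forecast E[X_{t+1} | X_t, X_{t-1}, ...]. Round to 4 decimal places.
E[X_{t+1} \mid \mathcal F_t] = 1.4800

For an AR(p) model X_t = c + sum_i phi_i X_{t-i} + eps_t, the
one-step-ahead conditional mean is
  E[X_{t+1} | X_t, ...] = c + sum_i phi_i X_{t+1-i}.
Substitute known values:
  E[X_{t+1} | ...] = 1 + (0.075) * (0) + (0.24) * (2)
                   = 1.4800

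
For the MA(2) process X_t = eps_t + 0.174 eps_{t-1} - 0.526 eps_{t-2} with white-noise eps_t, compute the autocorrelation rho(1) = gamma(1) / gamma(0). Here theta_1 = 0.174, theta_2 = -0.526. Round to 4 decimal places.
\rho(1) = 0.0631

For an MA(q) process with theta_0 = 1, the autocovariance is
  gamma(k) = sigma^2 * sum_{i=0..q-k} theta_i * theta_{i+k},
and rho(k) = gamma(k) / gamma(0). Sigma^2 cancels.
  numerator   = (1)*(0.174) + (0.174)*(-0.526) = 0.082476.
  denominator = (1)^2 + (0.174)^2 + (-0.526)^2 = 1.306952.
  rho(1) = 0.082476 / 1.306952 = 0.0631.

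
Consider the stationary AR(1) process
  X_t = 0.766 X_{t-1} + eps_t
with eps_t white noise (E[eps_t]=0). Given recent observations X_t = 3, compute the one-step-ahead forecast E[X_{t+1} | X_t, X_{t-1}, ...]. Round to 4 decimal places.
E[X_{t+1} \mid \mathcal F_t] = 2.2980

For an AR(p) model X_t = c + sum_i phi_i X_{t-i} + eps_t, the
one-step-ahead conditional mean is
  E[X_{t+1} | X_t, ...] = c + sum_i phi_i X_{t+1-i}.
Substitute known values:
  E[X_{t+1} | ...] = (0.766) * (3)
                   = 2.2980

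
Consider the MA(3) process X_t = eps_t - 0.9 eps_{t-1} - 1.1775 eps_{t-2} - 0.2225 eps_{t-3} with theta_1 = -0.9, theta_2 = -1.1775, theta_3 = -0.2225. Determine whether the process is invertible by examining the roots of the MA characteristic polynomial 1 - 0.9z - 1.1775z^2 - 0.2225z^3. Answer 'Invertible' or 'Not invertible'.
\text{Not invertible}

The MA(q) characteristic polynomial is P(z) = 1 - 0.9z - 1.1775z^2 - 0.2225z^3.
Invertibility requires all roots to lie outside the unit circle, i.e. |z| > 1 for every root.
Degree 3: look for a simple real root z0 first, then factor out (1 - z/z0) and solve the remaining quadratic.
Testing z0 = -4: P(-4) = 1 + (-0.9)(-4) + (-1.1775)(-4)^2 + (-0.2225)(-4)^3
  = 1 + (3.6) + (-18.84) + (14.24) = 0.  So z_0 = -4 is a root, |z_0| = 4.
Divide out the factor (1 + 0.25 z) = (1 - z/z0) (since 1/z0 = -0.25):
  P(z) = (1 + 0.25 z)(1 + (-1.15) z + (-0.89) z^2)
  [check: z-coef -1.15 - (-0.25) = -0.9; z^2-coef -0.89 - (-0.25)(-1.15) = -1.1775; z^3-coef -(-0.25)(-0.89) = -0.2225.]
Remaining roots from the quadratic factor 1 + (-1.15) z + (-0.89) z^2:
  Set 1 + (-1.15) z + (-0.89) z^2 = 0, i.e. a z^2 + b z + c = 0 with a = -0.89, b = -1.15, c = 1.
  Discriminant D = b^2 - 4ac = (-1.15)^2 - 4*(-0.89)*1 = 1.3225 - (-3.56) = 4.8825.
  D >= 0, so the roots are real: z = (-b +/- sqrt(D)) / (2a) = (1.15 +/- 2.209638) / (-1.78).
    z_1 = (1.15 + 2.209638) / (-1.78) = -1.8874,   |z_1| = 1.8874.
    z_2 = (1.15 - 2.209638) / (-1.78) = 0.5953,   |z_2| = 0.5953.
Moduli of all roots: 4.0000, 1.8874, 0.5953.
All moduli strictly greater than 1? No.
Verdict: Not invertible.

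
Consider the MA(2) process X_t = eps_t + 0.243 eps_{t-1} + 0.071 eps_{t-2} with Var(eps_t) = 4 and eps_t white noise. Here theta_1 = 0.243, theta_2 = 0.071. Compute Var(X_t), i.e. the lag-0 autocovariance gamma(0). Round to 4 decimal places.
\gamma(0) = 4.2564

For an MA(q) process X_t = eps_t + sum_i theta_i eps_{t-i} with
Var(eps_t) = sigma^2, the variance is
  gamma(0) = sigma^2 * (1 + sum_i theta_i^2).
  sum_i theta_i^2 = (0.243)^2 + (0.071)^2 = 0.059049 + 0.005041 = 0.06409.
  gamma(0) = 4 * (1 + 0.06409) = 4 * 1.06409 = 4.25636, which rounds to 4.2564.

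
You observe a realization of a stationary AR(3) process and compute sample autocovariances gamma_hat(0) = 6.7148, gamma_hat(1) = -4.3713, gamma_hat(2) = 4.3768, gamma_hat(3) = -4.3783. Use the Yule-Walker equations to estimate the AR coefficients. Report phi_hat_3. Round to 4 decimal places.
\hat\phi_{3} = -0.2840

The Yule-Walker equations for an AR(p) process read, in matrix form,
  Gamma_p phi = r_p,   with   (Gamma_p)_{ij} = gamma(|i - j|),
                       (r_p)_i = gamma(i),   i,j = 1..p.
Substitute the sample gammas (Toeplitz matrix and right-hand side of size 3):
  Gamma_p = [[6.7148, -4.3713, 4.3768], [-4.3713, 6.7148, -4.3713], [4.3768, -4.3713, 6.7148]]
  r_p     = [-4.3713, 4.3768, -4.3783]
Written out (R1..R3):
  (R1) 6.7148 phi_1 - 4.3713 phi_2 + 4.3768 phi_3 = -4.3713
  (R2) -4.3713 phi_1 + 6.7148 phi_2 - 4.3713 phi_3 = 4.3768
  (R3) 4.3768 phi_1 - 4.3713 phi_2 + 6.7148 phi_3 = -4.3783
Gaussian elimination:
  R2 <- R2 - (-4.3713/6.7148) R1 = R2 - (-0.650995) R1:  3.869106 phi_2 - 1.522026 phi_3 = 1.531106
  R3 <- R3 - (4.3768/6.7148) R1 = R3 - (0.651814) R1:  -1.522026 phi_2 + 3.861941 phi_3 = -1.529026
  R3 <- R3 - (-1.522026/3.869106) R2 = R3 - (-0.393379) R2:  3.263208 phi_3 = -0.926721
Back-substitution:
  phi_hat_3 = -0.926721 / 3.263208 = -0.283991
  phi_hat_2 = (1.531106 - (-1.522026)(-0.283991)) / 3.869106 = 0.28401
  phi_hat_1 = (-4.3713 - (-4.3713)(0.28401) - (4.3768)(-0.283991)) / 6.7148 = -0.280997
So phi_hat = [-0.2810, 0.2840, -0.2840].
Therefore phi_hat_3 = -0.2840.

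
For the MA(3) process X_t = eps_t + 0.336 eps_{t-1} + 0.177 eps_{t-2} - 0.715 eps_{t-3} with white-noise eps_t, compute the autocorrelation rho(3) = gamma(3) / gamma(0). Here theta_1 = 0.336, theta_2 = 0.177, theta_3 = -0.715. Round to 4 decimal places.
\rho(3) = -0.4319

For an MA(q) process with theta_0 = 1, the autocovariance is
  gamma(k) = sigma^2 * sum_{i=0..q-k} theta_i * theta_{i+k},
and rho(k) = gamma(k) / gamma(0). Sigma^2 cancels.
  numerator   = (1)*(-0.715) = -0.715.
  denominator = (1)^2 + (0.336)^2 + (0.177)^2 + (-0.715)^2 = 1.65545.
  rho(3) = -0.715 / 1.65545 = -0.4319.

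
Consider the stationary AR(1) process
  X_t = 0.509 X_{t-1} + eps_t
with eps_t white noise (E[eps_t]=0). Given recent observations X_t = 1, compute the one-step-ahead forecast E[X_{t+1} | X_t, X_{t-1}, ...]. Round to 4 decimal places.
E[X_{t+1} \mid \mathcal F_t] = 0.5090

For an AR(p) model X_t = c + sum_i phi_i X_{t-i} + eps_t, the
one-step-ahead conditional mean is
  E[X_{t+1} | X_t, ...] = c + sum_i phi_i X_{t+1-i}.
Substitute known values:
  E[X_{t+1} | ...] = (0.509) * (1)
                   = 0.5090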